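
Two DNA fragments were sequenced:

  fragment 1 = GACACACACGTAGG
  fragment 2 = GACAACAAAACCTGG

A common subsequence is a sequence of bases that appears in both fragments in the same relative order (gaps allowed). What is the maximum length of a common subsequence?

Pick G at fragment 1[1]=fragment 2[1], A at fragment 1[2]=fragment 2[2], C at fragment 1[3]=fragment 2[3], A at fragment 1[4]=fragment 2[5], C at fragment 1[5]=fragment 2[6], A at fragment 1[6]=fragment 2[10], C at fragment 1[7]=fragment 2[11], C at fragment 1[9]=fragment 2[12], T at fragment 1[11]=fragment 2[13], G at fragment 1[13]=fragment 2[14], G at fragment 1[14]=fragment 2[15]; all 11 bases appear in both, in order, and the DP table's final entry dp[14][15] is also 11, so no common subsequence is longer.

11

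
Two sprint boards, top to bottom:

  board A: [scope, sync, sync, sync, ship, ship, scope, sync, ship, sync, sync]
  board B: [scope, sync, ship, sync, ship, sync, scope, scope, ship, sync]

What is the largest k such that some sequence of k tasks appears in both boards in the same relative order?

Taking scope (board A #1, board B #1) → sync (board A #2, board B #2) → sync (board A #3, board B #4) → sync (board A #4, board B #6) → scope (board A #7, board B #8) → ship (board A #9, board B #9) → sync (board A #11, board B #10) gives a common subsequence of length 7, and the DP table's final entry dp[11][10] is also 7, so no common subsequence is longer.

7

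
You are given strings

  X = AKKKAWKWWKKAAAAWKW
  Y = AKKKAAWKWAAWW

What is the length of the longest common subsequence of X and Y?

One common subsequence of length 12: A [1,1] → K [2,2] → K [3,3] → K [4,4] → A [5,6] → W [6,7] → K [7,8] → W [9,9] → A [14,10] → A [15,11] → W [16,12] → W [18,13]. Since dp[18][13] = 12, nothing longer is possible.

12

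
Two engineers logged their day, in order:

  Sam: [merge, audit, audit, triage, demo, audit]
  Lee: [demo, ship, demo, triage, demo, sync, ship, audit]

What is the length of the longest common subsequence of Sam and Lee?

3

One common subsequence of length 3: triage (Sam #4, Lee #4), then demo (Sam #5, Lee #5), then audit (Sam #6, Lee #8). dp[6][8] = 3 confirms this is the maximum.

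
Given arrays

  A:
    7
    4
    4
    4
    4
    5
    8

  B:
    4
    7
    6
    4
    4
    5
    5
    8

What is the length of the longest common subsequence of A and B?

Let dp[i][j] be the LCS length of the first i values of A and the first j values of B. dp[i][j] = dp[i-1][j-1]+1 when the i-th and j-th values match, else max(dp[i-1][j], dp[i][j-1]).
    ·  4  7  6  4  4  5  5  8
 ·  0  0  0  0  0  0  0  0  0
 7  0  0  1  1  1  1  1  1  1
 4  0  1  1  1  2  2  2  2  2
 4  0  1  1  1  2  3  3  3  3
 4  0  1  1  1  2  3  3  3  3
 4  0  1  1  1  2  3  3  3  3
 5  0  1  1  1  2  3  4  4  4
 8  0  1  1  1  2  3  4  4  5
dp[7][8] = 5. One LCS (by backtracking along matches): 7, 4, 4, 5, 8.

5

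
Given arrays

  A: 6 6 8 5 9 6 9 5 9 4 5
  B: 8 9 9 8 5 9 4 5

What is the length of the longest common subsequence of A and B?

Taking 8 [3,1], 9 [5,2], 9 [7,3], 5 [8,5], 9 [9,6], 4 [10,7], 5 [11,8] gives a common subsequence of length 7. Since dp[11][8] = 7, nothing longer is possible.

7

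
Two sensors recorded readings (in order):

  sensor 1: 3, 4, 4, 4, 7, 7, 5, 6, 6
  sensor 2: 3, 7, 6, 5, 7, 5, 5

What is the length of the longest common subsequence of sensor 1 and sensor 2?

Taking 3 (sensor 1 #1, sensor 2 #1); then 7 (sensor 1 #5, sensor 2 #2); then 7 (sensor 1 #6, sensor 2 #5); then 5 (sensor 1 #7, sensor 2 #7) gives a common subsequence of length 4. Since dp[9][7] = 4, nothing longer is possible.

4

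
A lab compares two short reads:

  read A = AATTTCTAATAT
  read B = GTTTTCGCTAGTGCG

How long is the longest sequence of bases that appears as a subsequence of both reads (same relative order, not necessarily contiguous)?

7

Match T (read A #3, read B #3) → T (read A #4, read B #4) → T (read A #5, read B #5) → C (read A #6, read B #8) → T (read A #7, read B #9) → A (read A #8, read B #10) → T (read A #10, read B #12) — 7 bases in the same relative order in both. The LCS DP gives dp[12][15] = 7, so this is optimal.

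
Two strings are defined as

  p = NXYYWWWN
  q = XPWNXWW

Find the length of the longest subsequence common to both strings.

4

Taking N at p[1]=q[4] → X at p[2]=q[5] → W at p[6]=q[6] → W at p[7]=q[7] gives a common subsequence of length 4. The LCS DP gives dp[8][7] = 4, so this is optimal.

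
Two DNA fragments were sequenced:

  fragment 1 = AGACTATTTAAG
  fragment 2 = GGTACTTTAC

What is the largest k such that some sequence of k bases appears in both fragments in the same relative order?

7

One common subsequence of length 7: G (fragment 1 #2, fragment 2 #2); then A (fragment 1 #3, fragment 2 #4); then C (fragment 1 #4, fragment 2 #5); then T (fragment 1 #7, fragment 2 #6); then T (fragment 1 #8, fragment 2 #7); then T (fragment 1 #9, fragment 2 #8); then A (fragment 1 #10, fragment 2 #9). The LCS DP gives dp[12][10] = 7, so this is optimal.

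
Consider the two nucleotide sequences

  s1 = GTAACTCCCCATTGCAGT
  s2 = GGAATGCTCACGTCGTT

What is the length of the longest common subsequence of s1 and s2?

11

Match G at s1[1]=s2[2], A at s1[3]=s2[3], A at s1[4]=s2[4], C at s1[5]=s2[7], T at s1[6]=s2[8], C at s1[7]=s2[9], C at s1[8]=s2[11], T at s1[13]=s2[13], C at s1[15]=s2[14], G at s1[17]=s2[15], T at s1[18]=s2[17] — 11 bases in the same relative order in both. Since dp[18][17] = 11, nothing longer is possible.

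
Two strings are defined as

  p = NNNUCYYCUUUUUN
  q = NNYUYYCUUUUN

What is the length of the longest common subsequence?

11

Pick N [1,1], then N [2,2], then U [4,4], then Y [6,5], then Y [7,6], then C [8,7], then U [10,8], then U [11,9], then U [12,10], then U [13,11], then N [14,12]; all 11 characters appear in both, in order. The LCS DP gives dp[14][12] = 11, so this is optimal.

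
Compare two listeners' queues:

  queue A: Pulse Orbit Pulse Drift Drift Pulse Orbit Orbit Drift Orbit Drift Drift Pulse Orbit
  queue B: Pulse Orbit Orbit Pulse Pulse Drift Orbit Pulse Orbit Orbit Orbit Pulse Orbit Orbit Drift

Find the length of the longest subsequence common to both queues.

10

Pick Pulse [1,1], Orbit [2,3], Pulse [3,5], Drift [4,6], Pulse [6,8], Orbit [7,9], Orbit [8,10], Orbit [10,11], Pulse [13,12], Orbit [14,14]; all 10 songs appear in both, in order. Since dp[14][15] = 10, nothing longer is possible.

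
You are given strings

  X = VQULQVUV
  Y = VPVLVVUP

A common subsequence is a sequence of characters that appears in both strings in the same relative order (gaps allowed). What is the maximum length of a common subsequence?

4

Let dp[i][j] be the LCS length of the first i characters of X and the first j characters of Y. dp[i][j] = dp[i-1][j-1]+1 when the i-th and j-th characters match, else max(dp[i-1][j], dp[i][j-1]).
    ·  V  P  V  L  V  V  U  P
 ·  0  0  0  0  0  0  0  0  0
 V  0  1  1  1  1  1  1  1  1
 Q  0  1  1  1  1  1  1  1  1
 U  0  1  1  1  1  1  1  2  2
 L  0  1  1  1  2  2  2  2  2
 Q  0  1  1  1  2  2  2  2  2
 V  0  1  1  2  2  3  3  3  3
 U  0  1  1  2  2  3  3  4  4
 V  0  1  1  2  2  3  4  4  4
dp[8][8] = 4. One LCS (by backtracking along matches): VLVU.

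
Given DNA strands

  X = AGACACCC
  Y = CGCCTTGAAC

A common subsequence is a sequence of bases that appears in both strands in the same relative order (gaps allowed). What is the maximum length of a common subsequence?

4

Pick G [2,7] → A [3,8] → A [5,9] → C [8,10]; all 4 bases appear in both, in order. dp[8][10] = 4 confirms this is the maximum.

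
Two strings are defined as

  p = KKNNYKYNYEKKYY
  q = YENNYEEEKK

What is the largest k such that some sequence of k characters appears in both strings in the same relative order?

6

Let dp[i][j] be the LCS length of the first i characters of p and the first j characters of q. dp[i][j] = dp[i-1][j-1]+1 when the i-th and j-th characters match, else max(dp[i-1][j], dp[i][j-1]).
    ·  Y  E  N  N  Y  E  E  E  K  K
 ·  0  0  0  0  0  0  0  0  0  0  0
 K  0  0  0  0  0  0  0  0  0  1  1
 K  0  0  0  0  0  0  0  0  0  1  2
 N  0  0  0  1  1  1  1  1  1  1  2
 N  0  0  0  1  2  2  2  2  2  2  2
 Y  0  1  1  1  2  3  3  3  3  3  3
 K  0  1  1  1  2  3  3  3  3  4  4
 Y  0  1  1  1  2  3  3  3  3  4  4
 N  0  1  1  2  2  3  3  3  3  4  4
 Y  0  1  1  2  2  3  3  3  3  4  4
 E  0  1  2  2  2  3  4  4  4  4  4
 K  0  1  2  2  2  3  4  4  4  5  5
 K  0  1  2  2  2  3  4  4  4  5  6
 Y  0  1  2  2  2  3  4  4  4  5  6
 Y  0  1  2  2  2  3  4  4  4  5  6
dp[14][10] = 6. One LCS (by backtracking along matches): NNYEKK.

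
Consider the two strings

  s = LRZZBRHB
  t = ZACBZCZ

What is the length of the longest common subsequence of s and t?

2

Match Z [3,5], Z [4,7] — 2 characters in the same relative order in both. The LCS DP gives dp[8][7] = 2, so this is optimal.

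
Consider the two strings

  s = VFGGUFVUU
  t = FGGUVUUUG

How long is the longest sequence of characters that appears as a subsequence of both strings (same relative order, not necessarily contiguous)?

Let dp[i][j] be the LCS length of the first i characters of s and the first j characters of t. dp[i][j] = dp[i-1][j-1]+1 when the i-th and j-th characters match, else max(dp[i-1][j], dp[i][j-1]).
    ·  F  G  G  U  V  U  U  U  G
 ·  0  0  0  0  0  0  0  0  0  0
 V  0  0  0  0  0  1  1  1  1  1
 F  0  1  1  1  1  1  1  1  1  1
 G  0  1  2  2  2  2  2  2  2  2
 G  0  1  2  3  3  3  3  3  3  3
 U  0  1  2  3  4  4  4  4  4  4
 F  0  1  2  3  4  4  4  4  4  4
 V  0  1  2  3  4  5  5  5  5  5
 U  0  1  2  3  4  5  6  6  6  6
 U  0  1  2  3  4  5  6  7  7  7
dp[9][9] = 7. One LCS (by backtracking along matches): FGGUVUU.

7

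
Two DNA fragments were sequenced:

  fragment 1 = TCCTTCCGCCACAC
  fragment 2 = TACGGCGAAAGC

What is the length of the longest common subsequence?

Taking T (fragment 1 #1, fragment 2 #1), then C (fragment 1 #2, fragment 2 #3), then C (fragment 1 #7, fragment 2 #6), then G (fragment 1 #8, fragment 2 #7), then A (fragment 1 #11, fragment 2 #9), then A (fragment 1 #13, fragment 2 #10), then C (fragment 1 #14, fragment 2 #12) gives a common subsequence of length 7. dp[14][12] = 7 confirms this is the maximum.

7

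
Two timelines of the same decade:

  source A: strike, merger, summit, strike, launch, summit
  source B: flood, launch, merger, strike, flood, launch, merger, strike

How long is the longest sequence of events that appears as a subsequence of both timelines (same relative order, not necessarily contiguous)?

3

Pick strike at source A[1]=source B[4], merger at source A[2]=source B[7], strike at source A[4]=source B[8]; all 3 events appear in both, in order. Since dp[6][8] = 3, nothing longer is possible.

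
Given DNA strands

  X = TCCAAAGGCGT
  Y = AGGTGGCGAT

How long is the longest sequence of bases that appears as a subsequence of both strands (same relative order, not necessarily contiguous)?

Taking T (X #1, Y #4), then G (X #7, Y #5), then G (X #8, Y #6), then C (X #9, Y #7), then G (X #10, Y #8), then T (X #11, Y #10) gives a common subsequence of length 6. The LCS DP gives dp[11][10] = 6, so this is optimal.

6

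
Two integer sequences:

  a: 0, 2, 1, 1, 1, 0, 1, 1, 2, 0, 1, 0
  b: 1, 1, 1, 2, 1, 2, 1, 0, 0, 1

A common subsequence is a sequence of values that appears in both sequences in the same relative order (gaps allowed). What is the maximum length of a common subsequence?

7

Match 1 (a #3, b #1), 1 (a #4, b #2), 1 (a #5, b #3), 1 (a #7, b #5), 1 (a #8, b #7), 0 (a #10, b #9), 1 (a #11, b #10) — 7 values in the same relative order in both, and the DP table's final entry dp[12][10] is also 7, so no common subsequence is longer.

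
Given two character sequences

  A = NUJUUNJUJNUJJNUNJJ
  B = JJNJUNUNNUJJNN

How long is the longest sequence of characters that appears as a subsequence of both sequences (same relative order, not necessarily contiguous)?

Match N [1,3], then J [3,4], then U [4,5], then U [5,7], then N [6,8], then N [10,9], then U [11,10], then J [12,11], then J [13,12], then N [14,13], then N [16,14] — 11 characters in the same relative order in both. The LCS DP gives dp[18][14] = 11, so this is optimal.

11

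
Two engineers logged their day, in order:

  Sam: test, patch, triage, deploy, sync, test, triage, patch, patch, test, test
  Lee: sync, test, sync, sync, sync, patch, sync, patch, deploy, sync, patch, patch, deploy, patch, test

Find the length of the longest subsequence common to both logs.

7

Match test at Sam[1]=Lee[2]; then patch at Sam[2]=Lee[8]; then deploy at Sam[4]=Lee[9]; then sync at Sam[5]=Lee[10]; then patch at Sam[8]=Lee[12]; then patch at Sam[9]=Lee[14]; then test at Sam[11]=Lee[15] — 7 tasks in the same relative order in both. The LCS DP gives dp[11][15] = 7, so this is optimal.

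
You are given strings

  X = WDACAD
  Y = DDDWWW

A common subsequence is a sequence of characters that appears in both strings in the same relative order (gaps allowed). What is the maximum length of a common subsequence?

2

Taking D [2,2] → D [6,3] gives a common subsequence of length 2. Since dp[6][6] = 2, nothing longer is possible.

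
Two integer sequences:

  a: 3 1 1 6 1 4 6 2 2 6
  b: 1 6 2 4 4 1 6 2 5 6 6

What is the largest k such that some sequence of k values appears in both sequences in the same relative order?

6

Let dp[i][j] be the LCS length of the first i values of a and the first j values of b. dp[i][j] = dp[i-1][j-1]+1 when the i-th and j-th values match, else max(dp[i-1][j], dp[i][j-1]).
    ·  1  6  2  4  4  1  6  2  5  6  6
 ·  0  0  0  0  0  0  0  0  0  0  0  0
 3  0  0  0  0  0  0  0  0  0  0  0  0
 1  0  1  1  1  1  1  1  1  1  1  1  1
 1  0  1  1  1  1  1  2  2  2  2  2  2
 6  0  1  2  2  2  2  2  3  3  3  3  3
 1  0  1  2  2  2  2  3  3  3  3  3  3
 4  0  1  2  2  3  3  3  3  3  3  3  3
 6  0  1  2  2  3  3  3  4  4  4  4  4
 2  0  1  2  3  3  3  3  4  5  5  5  5
 2  0  1  2  3  3  3  3  4  5  5  5  5
 6  0  1  2  3  3  3  3  4  5  5  6  6
dp[10][11] = 6. One LCS (by backtracking along matches): 1, 6, 1, 6, 2, 6.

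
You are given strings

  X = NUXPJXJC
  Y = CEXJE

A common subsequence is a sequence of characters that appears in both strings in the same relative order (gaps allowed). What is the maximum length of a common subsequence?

Let dp[i][j] be the LCS length of the first i characters of X and the first j characters of Y. dp[i][j] = dp[i-1][j-1]+1 when the i-th and j-th characters match, else max(dp[i-1][j], dp[i][j-1]).
    ·  C  E  X  J  E
 ·  0  0  0  0  0  0
 N  0  0  0  0  0  0
 U  0  0  0  0  0  0
 X  0  0  0  1  1  1
 P  0  0  0  1  1  1
 J  0  0  0  1  2  2
 X  0  0  0  1  2  2
 J  0  0  0  1  2  2
 C  0  1  1  1  2  2
dp[8][5] = 2. One LCS (by backtracking along matches): XJ.

2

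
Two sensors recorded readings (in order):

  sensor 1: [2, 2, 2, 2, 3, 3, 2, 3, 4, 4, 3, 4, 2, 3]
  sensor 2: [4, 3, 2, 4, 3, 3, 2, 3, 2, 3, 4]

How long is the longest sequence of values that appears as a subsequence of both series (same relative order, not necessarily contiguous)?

7

One common subsequence of length 7: 2 [1,3], 3 [5,5], 3 [6,6], 2 [7,7], 3 [8,8], 3 [11,10], 4 [12,11]. Since dp[14][11] = 7, nothing longer is possible.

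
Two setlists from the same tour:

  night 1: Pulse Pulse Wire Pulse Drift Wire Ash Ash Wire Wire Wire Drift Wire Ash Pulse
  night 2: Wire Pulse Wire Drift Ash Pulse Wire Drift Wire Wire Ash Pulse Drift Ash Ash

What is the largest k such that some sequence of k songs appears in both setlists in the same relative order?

One common subsequence of length 9: Pulse (night 1 #2, night 2 #2) → Wire (night 1 #3, night 2 #3) → Drift (night 1 #5, night 2 #4) → Ash (night 1 #7, night 2 #5) → Wire (night 1 #9, night 2 #7) → Wire (night 1 #10, night 2 #9) → Wire (night 1 #11, night 2 #10) → Drift (night 1 #12, night 2 #13) → Ash (night 1 #14, night 2 #15), and the DP table's final entry dp[15][15] is also 9, so no common subsequence is longer.

9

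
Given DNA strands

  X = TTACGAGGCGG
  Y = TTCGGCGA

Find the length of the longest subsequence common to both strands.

7

Let dp[i][j] be the LCS length of the first i bases of X and the first j bases of Y. dp[i][j] = dp[i-1][j-1]+1 when the i-th and j-th bases match, else max(dp[i-1][j], dp[i][j-1]).
    ·  T  T  C  G  G  C  G  A
 ·  0  0  0  0  0  0  0  0  0
 T  0  1  1  1  1  1  1  1  1
 T  0  1  2  2  2  2  2  2  2
 A  0  1  2  2  2  2  2  2  3
 C  0  1  2  3  3  3  3  3  3
 G  0  1  2  3  4  4  4  4  4
 A  0  1  2  3  4  4  4  4  5
 G  0  1  2  3  4  5  5  5  5
 G  0  1  2  3  4  5  5  6  6
 C  0  1  2  3  4  5  6  6  6
 G  0  1  2  3  4  5  6  7  7
 G  0  1  2  3  4  5  6  7  7
dp[11][8] = 7. One LCS (by backtracking along matches): TTCGGCG.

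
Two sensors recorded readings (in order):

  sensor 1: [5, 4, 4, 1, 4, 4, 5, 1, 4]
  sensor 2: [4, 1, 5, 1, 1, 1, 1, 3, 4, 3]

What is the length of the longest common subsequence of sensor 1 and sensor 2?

Let dp[i][j] be the LCS length of the first i values of sensor 1 and the first j values of sensor 2. dp[i][j] = dp[i-1][j-1]+1 when the i-th and j-th values match, else max(dp[i-1][j], dp[i][j-1]).
    ·  4  1  5  1  1  1  1  3  4  3
 ·  0  0  0  0  0  0  0  0  0  0  0
 5  0  0  0  1  1  1  1  1  1  1  1
 4  0  1  1  1  1  1  1  1  1  2  2
 4  0  1  1  1  1  1  1  1  1  2  2
 1  0  1  2  2  2  2  2  2  2  2  2
 4  0  1  2  2  2  2  2  2  2  3  3
 4  0  1  2  2  2  2  2  2  2  3  3
 5  0  1  2  3  3  3  3  3  3  3  3
 1  0  1  2  3  4  4  4  4  4  4  4
 4  0  1  2  3  4  4  4  4  4  5  5
dp[9][10] = 5. One LCS (by backtracking along matches): 4, 1, 5, 1, 4.

5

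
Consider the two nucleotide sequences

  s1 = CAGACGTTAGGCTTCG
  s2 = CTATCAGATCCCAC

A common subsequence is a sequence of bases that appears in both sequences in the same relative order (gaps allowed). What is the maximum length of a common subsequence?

7

Pick C (s1 #1, s2 #5) → A (s1 #2, s2 #6) → G (s1 #3, s2 #7) → A (s1 #4, s2 #8) → C (s1 #5, s2 #12) → A (s1 #9, s2 #13) → C (s1 #15, s2 #14); all 7 bases appear in both, in order. The LCS DP gives dp[16][14] = 7, so this is optimal.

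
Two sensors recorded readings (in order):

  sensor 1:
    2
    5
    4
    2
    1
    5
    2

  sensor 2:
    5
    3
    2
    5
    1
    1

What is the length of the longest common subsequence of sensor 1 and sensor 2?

Let dp[i][j] be the LCS length of the first i values of sensor 1 and the first j values of sensor 2. dp[i][j] = dp[i-1][j-1]+1 when the i-th and j-th values match, else max(dp[i-1][j], dp[i][j-1]).
    ·  5  3  2  5  1  1
 ·  0  0  0  0  0  0  0
 2  0  0  0  1  1  1  1
 5  0  1  1  1  2  2  2
 4  0  1  1  1  2  2  2
 2  0  1  1  2  2  2  2
 1  0  1  1  2  2  3  3
 5  0  1  1  2  3  3  3
 2  0  1  1  2  3  3  3
dp[7][6] = 3. One LCS (by backtracking along matches): 2, 5, 1.

3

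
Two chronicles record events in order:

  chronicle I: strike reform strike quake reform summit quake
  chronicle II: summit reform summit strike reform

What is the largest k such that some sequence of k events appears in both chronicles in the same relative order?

Pick reform at chronicle I[2]=chronicle II[2]; then strike at chronicle I[3]=chronicle II[4]; then reform at chronicle I[5]=chronicle II[5]; all 3 events appear in both, in order, and the DP table's final entry dp[7][5] is also 3, so no common subsequence is longer.

3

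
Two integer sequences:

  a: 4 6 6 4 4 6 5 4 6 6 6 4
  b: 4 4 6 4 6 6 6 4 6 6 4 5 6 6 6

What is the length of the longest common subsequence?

9

Pick 4 at a[1]=b[4] → 6 at a[2]=b[6] → 6 at a[3]=b[7] → 4 at a[4]=b[8] → 4 at a[5]=b[11] → 5 at a[7]=b[12] → 6 at a[9]=b[13] → 6 at a[10]=b[14] → 6 at a[11]=b[15]; all 9 values appear in both, in order. dp[12][15] = 9 confirms this is the maximum.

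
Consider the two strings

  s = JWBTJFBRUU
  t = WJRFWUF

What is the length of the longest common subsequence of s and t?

4

Pick W (s #2, t #1), J (s #5, t #2), F (s #6, t #4), U (s #9, t #6); all 4 characters appear in both, in order, and the DP table's final entry dp[10][7] is also 4, so no common subsequence is longer.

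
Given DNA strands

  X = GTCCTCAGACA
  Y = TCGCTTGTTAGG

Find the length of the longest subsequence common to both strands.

Let dp[i][j] be the LCS length of the first i bases of X and the first j bases of Y. dp[i][j] = dp[i-1][j-1]+1 when the i-th and j-th bases match, else max(dp[i-1][j], dp[i][j-1]).
    ·  T  C  G  C  T  T  G  T  T  A  G  G
 ·  0  0  0  0  0  0  0  0  0  0  0  0  0
 G  0  0  0  1  1  1  1  1  1  1  1  1  1
 T  0  1  1  1  1  2  2  2  2  2  2  2  2
 C  0  1  2  2  2  2  2  2  2  2  2  2  2
 C  0  1  2  2  3  3  3  3  3  3  3  3  3
 T  0  1  2  2  3  4  4  4  4  4  4  4  4
 C  0  1  2  2  3  4  4  4  4  4  4  4  4
 A  0  1  2  2  3  4  4  4  4  4  5  5  5
 G  0  1  2  3  3  4  4  5  5  5  5  6  6
 A  0  1  2  3  3  4  4  5  5  5  6  6  6
 C  0  1  2  3  4  4  4  5  5  5  6  6  6
 A  0  1  2  3  4  4  4  5  5  5  6  6  6
dp[11][12] = 6. One LCS (by backtracking along matches): TCCTAG.

6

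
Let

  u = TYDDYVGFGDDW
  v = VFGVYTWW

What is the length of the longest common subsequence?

Pick V at u[6]=v[1], then F at u[8]=v[2], then G at u[9]=v[3], then W at u[12]=v[8]; all 4 characters appear in both, in order, and the DP table's final entry dp[12][8] is also 4, so no common subsequence is longer.

4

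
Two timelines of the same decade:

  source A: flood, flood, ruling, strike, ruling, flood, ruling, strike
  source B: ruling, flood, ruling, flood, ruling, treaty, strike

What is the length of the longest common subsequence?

5

Match flood at source A[2]=source B[2], then ruling at source A[5]=source B[3], then flood at source A[6]=source B[4], then ruling at source A[7]=source B[5], then strike at source A[8]=source B[7] — 5 events in the same relative order in both. The LCS DP gives dp[8][7] = 5, so this is optimal.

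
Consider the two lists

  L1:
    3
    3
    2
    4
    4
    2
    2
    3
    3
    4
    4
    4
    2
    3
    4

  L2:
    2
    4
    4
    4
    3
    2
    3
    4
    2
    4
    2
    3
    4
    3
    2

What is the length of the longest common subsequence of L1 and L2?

10

Taking 2 [3,1], then 4 [4,3], then 4 [5,4], then 2 [7,6], then 3 [9,7], then 4 [10,8], then 4 [12,10], then 2 [13,11], then 3 [14,12], then 4 [15,13] gives a common subsequence of length 10. The LCS DP gives dp[15][15] = 10, so this is optimal.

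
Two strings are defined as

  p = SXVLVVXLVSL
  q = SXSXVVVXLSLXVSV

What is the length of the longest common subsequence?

9

Match S at p[1]=q[3], X at p[2]=q[4], V at p[3]=q[5], V at p[5]=q[6], V at p[6]=q[7], X at p[7]=q[8], L at p[8]=q[11], V at p[9]=q[13], S at p[10]=q[14] — 9 characters in the same relative order in both. Since dp[11][15] = 9, nothing longer is possible.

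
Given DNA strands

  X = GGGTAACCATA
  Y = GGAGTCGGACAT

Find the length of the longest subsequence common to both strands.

8

Let dp[i][j] be the LCS length of the first i bases of X and the first j bases of Y. dp[i][j] = dp[i-1][j-1]+1 when the i-th and j-th bases match, else max(dp[i-1][j], dp[i][j-1]).
    ·  G  G  A  G  T  C  G  G  A  C  A  T
 ·  0  0  0  0  0  0  0  0  0  0  0  0  0
 G  0  1  1  1  1  1  1  1  1  1  1  1  1
 G  0  1  2  2  2  2  2  2  2  2  2  2  2
 G  0  1  2  2  3  3  3  3  3  3  3  3  3
 T  0  1  2  2  3  4  4  4  4  4  4  4  4
 A  0  1  2  3  3  4  4  4  4  5  5  5  5
 A  0  1  2  3  3  4  4  4  4  5  5  6  6
 C  0  1  2  3  3  4  5  5  5  5  6  6  6
 C  0  1  2  3  3  4  5  5  5  5  6  6  6
 A  0  1  2  3  3  4  5  5  5  6  6  7  7
 T  0  1  2  3  3  4  5  5  5  6  6  7  8
 A  0  1  2  3  3  4  5  5  5  6  6  7  8
dp[11][12] = 8. One LCS (by backtracking along matches): GGGTACAT.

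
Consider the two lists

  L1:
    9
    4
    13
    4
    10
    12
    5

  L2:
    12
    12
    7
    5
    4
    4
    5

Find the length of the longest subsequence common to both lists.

Taking 4 at L1[2]=L2[5] → 4 at L1[4]=L2[6] → 5 at L1[7]=L2[7] gives a common subsequence of length 3. Since dp[7][7] = 3, nothing longer is possible.

3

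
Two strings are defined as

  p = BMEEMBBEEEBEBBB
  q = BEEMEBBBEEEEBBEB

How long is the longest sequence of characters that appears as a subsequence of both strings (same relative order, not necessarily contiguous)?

Taking B (p #1, q #1), E (p #3, q #2), E (p #4, q #3), M (p #5, q #4), B (p #6, q #7), B (p #7, q #8), E (p #8, q #9), E (p #9, q #10), E (p #10, q #11), E (p #12, q #12), B (p #13, q #13), B (p #14, q #14), B (p #15, q #16) gives a common subsequence of length 13. Since dp[15][16] = 13, nothing longer is possible.

13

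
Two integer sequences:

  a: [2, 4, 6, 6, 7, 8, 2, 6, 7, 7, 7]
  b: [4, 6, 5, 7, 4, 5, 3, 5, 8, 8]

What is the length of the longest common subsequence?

4

Taking 4 at a[2]=b[1], then 6 at a[3]=b[2], then 7 at a[5]=b[4], then 8 at a[6]=b[10] gives a common subsequence of length 4. Since dp[11][10] = 4, nothing longer is possible.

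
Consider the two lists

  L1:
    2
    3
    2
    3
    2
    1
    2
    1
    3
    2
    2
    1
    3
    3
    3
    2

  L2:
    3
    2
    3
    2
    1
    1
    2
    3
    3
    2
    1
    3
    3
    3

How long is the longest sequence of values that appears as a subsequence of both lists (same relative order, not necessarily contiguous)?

12

Pick 3 [2,1], 2 [3,2], 3 [4,3], 2 [5,4], 1 [6,6], 2 [7,7], 3 [9,9], 2 [11,10], 1 [12,11], 3 [13,12], 3 [14,13], 3 [15,14]; all 12 values appear in both, in order, and the DP table's final entry dp[16][14] is also 12, so no common subsequence is longer.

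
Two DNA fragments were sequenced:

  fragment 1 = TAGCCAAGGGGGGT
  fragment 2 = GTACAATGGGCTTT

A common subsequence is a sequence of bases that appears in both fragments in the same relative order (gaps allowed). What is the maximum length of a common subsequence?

9

One common subsequence of length 9: T at fragment 1[1]=fragment 2[2], then A at fragment 1[2]=fragment 2[3], then C at fragment 1[5]=fragment 2[4], then A at fragment 1[6]=fragment 2[5], then A at fragment 1[7]=fragment 2[6], then G at fragment 1[8]=fragment 2[8], then G at fragment 1[9]=fragment 2[9], then G at fragment 1[10]=fragment 2[10], then T at fragment 1[14]=fragment 2[14], and the DP table's final entry dp[14][14] is also 9, so no common subsequence is longer.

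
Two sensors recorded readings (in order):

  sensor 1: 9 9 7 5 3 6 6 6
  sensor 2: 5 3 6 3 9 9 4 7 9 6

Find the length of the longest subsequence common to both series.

4

Pick 9 [1,5], 9 [2,6], 7 [3,8], 6 [8,10]; all 4 values appear in both, in order, and the DP table's final entry dp[8][10] is also 4, so no common subsequence is longer.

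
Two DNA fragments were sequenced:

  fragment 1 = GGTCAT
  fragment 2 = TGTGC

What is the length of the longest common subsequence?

Let dp[i][j] be the LCS length of the first i bases of fragment 1 and the first j bases of fragment 2. dp[i][j] = dp[i-1][j-1]+1 when the i-th and j-th bases match, else max(dp[i-1][j], dp[i][j-1]).
    ·  T  G  T  G  C
 ·  0  0  0  0  0  0
 G  0  0  1  1  1  1
 G  0  0  1  1  2  2
 T  0  1  1  2  2  2
 C  0  1  1  2  2  3
 A  0  1  1  2  2  3
 T  0  1  1  2  2  3
dp[6][5] = 3. One LCS (by backtracking along matches): GGC.

3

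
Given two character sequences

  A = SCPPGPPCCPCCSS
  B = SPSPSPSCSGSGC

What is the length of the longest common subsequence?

One common subsequence of length 7: S at A[1]=B[1]; then P at A[3]=B[2]; then P at A[4]=B[4]; then P at A[6]=B[6]; then C at A[12]=B[8]; then S at A[13]=B[9]; then S at A[14]=B[11]. dp[14][13] = 7 confirms this is the maximum.

7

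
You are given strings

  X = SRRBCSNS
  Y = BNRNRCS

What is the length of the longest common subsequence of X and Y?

One common subsequence of length 4: R (X #2, Y #3), R (X #3, Y #5), C (X #5, Y #6), S (X #8, Y #7). Since dp[8][7] = 4, nothing longer is possible.

4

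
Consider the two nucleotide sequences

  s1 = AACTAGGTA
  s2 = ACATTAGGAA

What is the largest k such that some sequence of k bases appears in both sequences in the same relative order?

7

Let dp[i][j] be the LCS length of the first i bases of s1 and the first j bases of s2. dp[i][j] = dp[i-1][j-1]+1 when the i-th and j-th bases match, else max(dp[i-1][j], dp[i][j-1]).
    ·  A  C  A  T  T  A  G  G  A  A
 ·  0  0  0  0  0  0  0  0  0  0  0
 A  0  1  1  1  1  1  1  1  1  1  1
 A  0  1  1  2  2  2  2  2  2  2  2
 C  0  1  2  2  2  2  2  2  2  2  2
 T  0  1  2  2  3  3  3  3  3  3  3
 A  0  1  2  3  3  3  4  4  4  4  4
 G  0  1  2  3  3  3  4  5  5  5  5
 G  0  1  2  3  3  3  4  5  6  6  6
 T  0  1  2  3  4  4  4  5  6  6  6
 A  0  1  2  3  4  4  5  5  6  7  7
dp[9][10] = 7. One LCS (by backtracking along matches): AATAGGA.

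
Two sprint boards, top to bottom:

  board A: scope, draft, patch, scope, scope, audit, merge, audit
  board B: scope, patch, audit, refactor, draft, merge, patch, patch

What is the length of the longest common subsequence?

Pick scope at board A[1]=board B[1], then patch at board A[3]=board B[2], then audit at board A[6]=board B[3], then merge at board A[7]=board B[6]; all 4 tasks appear in both, in order. dp[8][8] = 4 confirms this is the maximum.

4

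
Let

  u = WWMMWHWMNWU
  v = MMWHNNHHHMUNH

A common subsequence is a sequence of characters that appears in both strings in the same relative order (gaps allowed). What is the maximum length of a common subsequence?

One common subsequence of length 6: M [3,1], M [4,2], W [5,3], H [6,9], M [8,10], N [9,12]. dp[11][13] = 6 confirms this is the maximum.

6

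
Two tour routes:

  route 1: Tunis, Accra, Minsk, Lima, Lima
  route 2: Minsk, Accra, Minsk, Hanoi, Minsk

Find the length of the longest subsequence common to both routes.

Taking Accra [2,2], then Minsk [3,5] gives a common subsequence of length 2. The LCS DP gives dp[5][5] = 2, so this is optimal.

2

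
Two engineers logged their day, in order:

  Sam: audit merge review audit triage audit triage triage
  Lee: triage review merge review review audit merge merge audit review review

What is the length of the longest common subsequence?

Match merge [2,3], review [3,5], audit [4,6], audit [6,9] — 4 tasks in the same relative order in both. Since dp[8][11] = 4, nothing longer is possible.

4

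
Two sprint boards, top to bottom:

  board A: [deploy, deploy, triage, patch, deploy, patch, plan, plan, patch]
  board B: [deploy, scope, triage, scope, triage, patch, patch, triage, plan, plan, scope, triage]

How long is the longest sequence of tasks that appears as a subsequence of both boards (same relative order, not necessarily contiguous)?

6

One common subsequence of length 6: deploy [1,1]; then triage [3,5]; then patch [4,6]; then patch [6,7]; then plan [7,9]; then plan [8,10], and the DP table's final entry dp[9][12] is also 6, so no common subsequence is longer.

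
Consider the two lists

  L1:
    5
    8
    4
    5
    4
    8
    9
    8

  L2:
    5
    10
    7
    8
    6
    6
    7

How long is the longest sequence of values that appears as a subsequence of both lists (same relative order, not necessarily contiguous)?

One common subsequence of length 2: 5 [1,1], 8 [2,4], and the DP table's final entry dp[8][7] is also 2, so no common subsequence is longer.

2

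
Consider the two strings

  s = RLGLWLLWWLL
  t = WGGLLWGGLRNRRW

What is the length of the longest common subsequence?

One common subsequence of length 5: L at s[2]=t[4], then L at s[4]=t[5], then W at s[5]=t[6], then L at s[6]=t[9], then W at s[9]=t[14]. dp[11][14] = 5 confirms this is the maximum.

5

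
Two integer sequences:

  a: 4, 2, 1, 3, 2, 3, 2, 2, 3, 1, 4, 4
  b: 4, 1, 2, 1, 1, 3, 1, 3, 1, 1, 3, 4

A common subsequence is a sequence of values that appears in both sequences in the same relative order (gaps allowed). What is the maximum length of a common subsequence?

7

Pick 4 (a #1, b #1), 2 (a #2, b #3), 1 (a #3, b #5), 3 (a #4, b #6), 3 (a #6, b #8), 3 (a #9, b #11), 4 (a #12, b #12); all 7 values appear in both, in order. Since dp[12][12] = 7, nothing longer is possible.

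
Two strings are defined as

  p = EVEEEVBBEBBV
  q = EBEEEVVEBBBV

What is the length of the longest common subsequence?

9

Match E [1,1] → E [3,3] → E [4,4] → E [5,5] → V [6,7] → B [8,9] → B [10,10] → B [11,11] → V [12,12] — 9 characters in the same relative order in both, and the DP table's final entry dp[12][12] is also 9, so no common subsequence is longer.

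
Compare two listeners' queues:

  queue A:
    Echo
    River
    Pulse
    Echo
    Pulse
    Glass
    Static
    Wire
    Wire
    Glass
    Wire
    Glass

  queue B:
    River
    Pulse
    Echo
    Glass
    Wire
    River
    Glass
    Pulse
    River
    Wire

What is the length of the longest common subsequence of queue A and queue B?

7

One common subsequence of length 7: River (queue A #2, queue B #1); then Pulse (queue A #3, queue B #2); then Echo (queue A #4, queue B #3); then Glass (queue A #6, queue B #4); then Wire (queue A #8, queue B #5); then Glass (queue A #10, queue B #7); then Wire (queue A #11, queue B #10), and the DP table's final entry dp[12][10] is also 7, so no common subsequence is longer.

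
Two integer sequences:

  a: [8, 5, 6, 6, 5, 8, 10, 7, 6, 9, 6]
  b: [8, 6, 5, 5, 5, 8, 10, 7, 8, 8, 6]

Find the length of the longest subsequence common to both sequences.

7

Pick 8 (a #1, b #1), 5 (a #2, b #4), 5 (a #5, b #5), 8 (a #6, b #6), 10 (a #7, b #7), 7 (a #8, b #8), 6 (a #11, b #11); all 7 values appear in both, in order. The LCS DP gives dp[11][11] = 7, so this is optimal.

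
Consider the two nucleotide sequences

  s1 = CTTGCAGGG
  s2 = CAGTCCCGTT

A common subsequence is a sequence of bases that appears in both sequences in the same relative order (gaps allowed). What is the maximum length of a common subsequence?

Let dp[i][j] be the LCS length of the first i bases of s1 and the first j bases of s2. dp[i][j] = dp[i-1][j-1]+1 when the i-th and j-th bases match, else max(dp[i-1][j], dp[i][j-1]).
    ·  C  A  G  T  C  C  C  G  T  T
 ·  0  0  0  0  0  0  0  0  0  0  0
 C  0  1  1  1  1  1  1  1  1  1  1
 T  0  1  1  1  2  2  2  2  2  2  2
 T  0  1  1  1  2  2  2  2  2  3  3
 G  0  1  1  2  2  2  2  2  3  3  3
 C  0  1  1  2  2  3  3  3  3  3  3
 A  0  1  2  2  2  3  3  3  3  3  3
 G  0  1  2  3  3  3  3  3  4  4  4
 G  0  1  2  3  3  3  3  3  4  4  4
 G  0  1  2  3  3  3  3  3  4  4  4
dp[9][10] = 4. One LCS (by backtracking along matches): CTCG.

4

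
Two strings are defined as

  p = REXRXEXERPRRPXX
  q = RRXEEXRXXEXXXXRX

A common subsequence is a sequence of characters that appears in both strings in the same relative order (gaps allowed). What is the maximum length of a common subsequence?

9

Pick R at p[1]=q[2]; then E at p[2]=q[5]; then X at p[3]=q[6]; then R at p[4]=q[7]; then X at p[5]=q[9]; then E at p[6]=q[10]; then X at p[7]=q[14]; then R at p[12]=q[15]; then X at p[15]=q[16]; all 9 characters appear in both, in order. The LCS DP gives dp[15][16] = 9, so this is optimal.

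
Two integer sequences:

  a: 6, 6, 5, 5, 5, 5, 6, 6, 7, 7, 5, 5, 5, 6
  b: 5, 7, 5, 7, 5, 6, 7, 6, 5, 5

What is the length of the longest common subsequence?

7

Let dp[i][j] be the LCS length of the first i values of a and the first j values of b. dp[i][j] = dp[i-1][j-1]+1 when the i-th and j-th values match, else max(dp[i-1][j], dp[i][j-1]).
    ·  5  7  5  7  5  6  7  6  5  5
 ·  0  0  0  0  0  0  0  0  0  0  0
 6  0  0  0  0  0  0  1  1  1  1  1
 6  0  0  0  0  0  0  1  1  2  2  2
 5  0  1  1  1  1  1  1  1  2  3  3
 5  0  1  1  2  2  2  2  2  2  3  4
 5  0  1  1  2  2  3  3  3  3  3  4
 5  0  1  1  2  2  3  3  3  3  4  4
 6  0  1  1  2  2  3  4  4  4  4  4
 6  0  1  1  2  2  3  4  4  5  5  5
 7  0  1  2  2  3  3  4  5  5  5  5
 7  0  1  2  2  3  3  4  5  5  5  5
 5  0  1  2  3  3  4  4  5  5  6  6
 5  0  1  2  3  3  4  4  5  5  6  7
 5  0  1  2  3  3  4  4  5  5  6  7
 6  0  1  2  3  3  4  5  5  6  6  7
dp[14][10] = 7. One LCS (by backtracking along matches): 5, 5, 5, 6, 6, 5, 5.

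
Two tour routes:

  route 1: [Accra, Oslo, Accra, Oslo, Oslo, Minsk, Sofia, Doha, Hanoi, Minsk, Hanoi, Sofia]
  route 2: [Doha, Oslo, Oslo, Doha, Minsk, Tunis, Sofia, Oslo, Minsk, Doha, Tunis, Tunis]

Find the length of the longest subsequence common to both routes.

Match Oslo (route 1 #2, route 2 #2), then Oslo (route 1 #4, route 2 #3), then Oslo (route 1 #5, route 2 #8), then Minsk (route 1 #6, route 2 #9), then Doha (route 1 #8, route 2 #10) — 5 stops in the same relative order in both. The LCS DP gives dp[12][12] = 5, so this is optimal.

5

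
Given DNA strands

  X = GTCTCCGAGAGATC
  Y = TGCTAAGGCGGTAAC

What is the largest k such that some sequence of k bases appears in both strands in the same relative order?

Match G at X[1]=Y[2], then C at X[3]=Y[3], then T at X[4]=Y[4], then C at X[6]=Y[9], then G at X[7]=Y[10], then G at X[9]=Y[11], then A at X[10]=Y[13], then A at X[12]=Y[14], then C at X[14]=Y[15] — 9 bases in the same relative order in both, and the DP table's final entry dp[14][15] is also 9, so no common subsequence is longer.

9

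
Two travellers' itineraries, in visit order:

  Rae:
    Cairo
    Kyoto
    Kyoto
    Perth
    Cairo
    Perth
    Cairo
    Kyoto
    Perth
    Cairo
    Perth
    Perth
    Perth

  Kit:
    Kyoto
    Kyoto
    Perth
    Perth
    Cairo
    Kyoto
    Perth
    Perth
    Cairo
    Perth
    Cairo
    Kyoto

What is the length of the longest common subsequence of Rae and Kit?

Taking Kyoto (Rae #2, Kit #1), then Kyoto (Rae #3, Kit #2), then Perth (Rae #4, Kit #3), then Perth (Rae #6, Kit #4), then Cairo (Rae #7, Kit #5), then Kyoto (Rae #8, Kit #6), then Perth (Rae #9, Kit #8), then Cairo (Rae #10, Kit #9), then Perth (Rae #11, Kit #10) gives a common subsequence of length 9. Since dp[13][12] = 9, nothing longer is possible.

9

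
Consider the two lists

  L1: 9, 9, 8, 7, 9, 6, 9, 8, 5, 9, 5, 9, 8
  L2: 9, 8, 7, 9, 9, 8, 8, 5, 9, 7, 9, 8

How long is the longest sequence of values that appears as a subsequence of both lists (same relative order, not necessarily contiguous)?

10

Match 9 [2,1], 8 [3,2], 7 [4,3], 9 [5,4], 9 [7,5], 8 [8,7], 5 [9,8], 9 [10,9], 9 [12,11], 8 [13,12] — 10 values in the same relative order in both. The LCS DP gives dp[13][12] = 10, so this is optimal.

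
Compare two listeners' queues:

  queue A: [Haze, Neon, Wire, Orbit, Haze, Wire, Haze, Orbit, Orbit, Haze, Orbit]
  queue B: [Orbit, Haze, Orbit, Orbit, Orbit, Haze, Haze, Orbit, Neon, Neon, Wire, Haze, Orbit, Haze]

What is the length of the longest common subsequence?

One common subsequence of length 7: Haze (queue A #1, queue B #2); then Orbit (queue A #4, queue B #5); then Haze (queue A #5, queue B #7); then Wire (queue A #6, queue B #11); then Haze (queue A #7, queue B #12); then Orbit (queue A #9, queue B #13); then Haze (queue A #10, queue B #14). Since dp[11][14] = 7, nothing longer is possible.

7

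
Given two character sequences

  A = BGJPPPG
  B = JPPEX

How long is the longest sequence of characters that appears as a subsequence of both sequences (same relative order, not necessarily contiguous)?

Let dp[i][j] be the LCS length of the first i characters of A and the first j characters of B. dp[i][j] = dp[i-1][j-1]+1 when the i-th and j-th characters match, else max(dp[i-1][j], dp[i][j-1]).
    ·  J  P  P  E  X
 ·  0  0  0  0  0  0
 B  0  0  0  0  0  0
 G  0  0  0  0  0  0
 J  0  1  1  1  1  1
 P  0  1  2  2  2  2
 P  0  1  2  3  3  3
 P  0  1  2  3  3  3
 G  0  1  2  3  3  3
dp[7][5] = 3. One LCS (by backtracking along matches): JPP.

3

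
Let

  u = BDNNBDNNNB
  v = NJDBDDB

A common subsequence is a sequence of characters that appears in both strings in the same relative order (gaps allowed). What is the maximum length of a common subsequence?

Match B (u #1, v #4), D (u #2, v #5), D (u #6, v #6), B (u #10, v #7) — 4 characters in the same relative order in both. dp[10][7] = 4 confirms this is the maximum.

4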